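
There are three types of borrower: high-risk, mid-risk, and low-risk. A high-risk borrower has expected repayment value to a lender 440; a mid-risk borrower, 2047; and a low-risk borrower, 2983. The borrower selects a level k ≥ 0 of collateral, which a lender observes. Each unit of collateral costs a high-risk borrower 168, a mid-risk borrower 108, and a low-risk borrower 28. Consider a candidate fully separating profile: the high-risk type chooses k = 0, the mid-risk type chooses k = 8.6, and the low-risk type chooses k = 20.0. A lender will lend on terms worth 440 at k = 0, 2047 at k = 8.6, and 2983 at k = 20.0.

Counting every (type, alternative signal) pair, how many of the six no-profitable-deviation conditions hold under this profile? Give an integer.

5

High-risk (own payoff 440): to k=8.6 gives 2047 − 168×8.6 = 602.2 → profitable ✗; to k=20.0 gives 2983 − 168×20.0 = -377 → no gain ✓.
Mid-risk (own payoff 2047 − 108×8.6 = 1118.2): to k=0 gives 440 → no gain ✓; to k=20.0 gives 2983 − 108×20.0 = 823 → no gain ✓.
Low-risk (own payoff 2983 − 28×20.0 = 2423): to k=0 gives 440 → no gain ✓; to k=8.6 gives 2047 − 28×8.6 = 1806.2 → no gain ✓.
5 of the 6 constraints hold; not an equilibrium.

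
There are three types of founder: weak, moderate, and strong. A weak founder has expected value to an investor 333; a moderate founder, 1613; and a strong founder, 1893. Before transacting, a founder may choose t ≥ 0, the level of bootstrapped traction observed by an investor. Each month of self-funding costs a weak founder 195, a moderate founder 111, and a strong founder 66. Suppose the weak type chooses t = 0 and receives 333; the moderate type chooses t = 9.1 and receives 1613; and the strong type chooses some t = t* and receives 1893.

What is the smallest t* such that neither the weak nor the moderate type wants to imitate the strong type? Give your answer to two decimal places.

11.62

Weak type (on-path payoff 333) won't mimic when 333 ≥ 1893 − 195·t*, i.e. t* ≥ 8.00.
Moderate type (on-path payoff 1613 − 111×9.1 = 602.9) won't mimic when 602.9 ≥ 1893 − 111·t*, i.e. t* ≥ 11.62.
Both must hold, so t* = max(8.00, 11.62) = 11.62. The moderate type's constraint binds.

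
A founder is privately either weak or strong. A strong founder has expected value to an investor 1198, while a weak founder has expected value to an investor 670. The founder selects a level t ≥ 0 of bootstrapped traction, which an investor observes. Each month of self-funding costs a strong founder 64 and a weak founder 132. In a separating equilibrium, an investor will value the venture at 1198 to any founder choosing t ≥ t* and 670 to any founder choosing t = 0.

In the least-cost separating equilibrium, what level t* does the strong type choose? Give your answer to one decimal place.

A weak founder choosing t = 0 receives 670.
Imitating at t* instead would pay 1198 at cost 132·t*, netting 1198 − 132·t*.
Indifference: 670 = 1198 − 132·t*, so t* = (1198 − 670) / 132 = 4.0.
At t* the weak type's incentive constraint just binds; the strong type strictly prefers t* since its per-unit cost is lower.

4.0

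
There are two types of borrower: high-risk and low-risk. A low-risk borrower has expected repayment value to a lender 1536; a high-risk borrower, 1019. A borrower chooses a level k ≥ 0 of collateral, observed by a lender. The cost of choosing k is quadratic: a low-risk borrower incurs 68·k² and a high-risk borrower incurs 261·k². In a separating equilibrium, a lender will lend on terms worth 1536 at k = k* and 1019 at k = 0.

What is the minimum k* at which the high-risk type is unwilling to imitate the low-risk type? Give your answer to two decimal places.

1.41

The high-risk type at k = 0 receives 1019; imitating at k* yields 1536 − 261·k*².
Indifference: 1019 = 1536 − 261·k*², so k*² = (1536 − 1019) / 261 ≈ 1.9808.
k* = √1.9808 ≈ 1.41.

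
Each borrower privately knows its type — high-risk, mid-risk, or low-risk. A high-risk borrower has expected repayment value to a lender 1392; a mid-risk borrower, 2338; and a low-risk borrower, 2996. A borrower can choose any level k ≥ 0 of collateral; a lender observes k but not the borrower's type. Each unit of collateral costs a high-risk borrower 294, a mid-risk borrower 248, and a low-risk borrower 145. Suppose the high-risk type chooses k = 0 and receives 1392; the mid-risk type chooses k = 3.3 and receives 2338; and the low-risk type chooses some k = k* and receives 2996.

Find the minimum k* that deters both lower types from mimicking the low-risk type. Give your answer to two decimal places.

5.95

High-risk type (on-path payoff 1392) won't mimic when 1392 ≥ 2996 − 294·k*, i.e. k* ≥ 5.46.
Mid-risk type (on-path payoff 2338 − 248×3.3 = 1519.6) won't mimic when 1519.6 ≥ 2996 − 248·k*, i.e. k* ≥ 5.95.
Both must hold, so k* = max(5.46, 5.95) = 5.95. The mid-risk type's constraint binds.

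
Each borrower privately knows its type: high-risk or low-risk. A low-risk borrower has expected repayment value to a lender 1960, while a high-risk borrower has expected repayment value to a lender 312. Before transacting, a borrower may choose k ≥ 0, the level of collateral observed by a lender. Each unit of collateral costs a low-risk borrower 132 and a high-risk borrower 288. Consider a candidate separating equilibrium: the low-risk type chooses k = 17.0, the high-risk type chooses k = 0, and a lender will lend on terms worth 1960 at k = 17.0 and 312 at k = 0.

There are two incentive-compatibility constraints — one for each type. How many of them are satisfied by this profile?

1

High-risk type: stay at 0 → 312; mimic → 1960 − 288 × 17.0 = -2936. IC holds (312 ≥ -2936).
Low-risk type: signal → 1960 − 132 × 17.0 = -284; deviate to 0 → 312. IC fails (-284 < 312).
1 of 2 constraints hold, so this profile is not an equilibrium.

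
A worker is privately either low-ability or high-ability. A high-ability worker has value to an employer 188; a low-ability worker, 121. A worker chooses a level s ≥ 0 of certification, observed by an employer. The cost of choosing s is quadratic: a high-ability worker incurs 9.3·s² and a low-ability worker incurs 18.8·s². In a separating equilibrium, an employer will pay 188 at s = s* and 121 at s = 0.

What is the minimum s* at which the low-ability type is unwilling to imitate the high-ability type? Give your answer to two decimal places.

1.89

The low-ability type at s = 0 receives 121; imitating at s* yields 188 − 18.8·s*².
Indifference: 121 = 188 − 18.8·s*², so s*² = (188 − 121) / 18.8 ≈ 3.5638.
s* = √3.5638 ≈ 1.89.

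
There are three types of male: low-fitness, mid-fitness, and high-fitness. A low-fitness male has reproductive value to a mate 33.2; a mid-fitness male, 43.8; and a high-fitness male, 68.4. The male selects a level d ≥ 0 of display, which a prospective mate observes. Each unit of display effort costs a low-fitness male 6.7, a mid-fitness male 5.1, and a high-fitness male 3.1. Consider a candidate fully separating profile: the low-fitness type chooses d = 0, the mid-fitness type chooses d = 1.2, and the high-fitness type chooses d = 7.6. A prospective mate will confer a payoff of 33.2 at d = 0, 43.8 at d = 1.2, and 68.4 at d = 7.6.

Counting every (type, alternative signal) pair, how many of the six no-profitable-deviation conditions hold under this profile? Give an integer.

5

Low-fitness (own payoff 33.2): to d=1.2 gives 43.8 − 6.7×1.2 = 35.76 → profitable ✗; to d=7.6 gives 68.4 − 6.7×7.6 = 17.48 → no gain ✓.
High-fitness (own payoff 68.4 − 3.1×7.6 = 44.84): to d=0 gives 33.2 → no gain ✓; to d=1.2 gives 43.8 − 3.1×1.2 = 40.08 → no gain ✓.
Mid-fitness (own payoff 43.8 − 5.1×1.2 = 37.68): to d=0 gives 33.2 → no gain ✓; to d=7.6 gives 68.4 − 5.1×7.6 = 29.64 → no gain ✓.
5 of the 6 constraints hold; not an equilibrium.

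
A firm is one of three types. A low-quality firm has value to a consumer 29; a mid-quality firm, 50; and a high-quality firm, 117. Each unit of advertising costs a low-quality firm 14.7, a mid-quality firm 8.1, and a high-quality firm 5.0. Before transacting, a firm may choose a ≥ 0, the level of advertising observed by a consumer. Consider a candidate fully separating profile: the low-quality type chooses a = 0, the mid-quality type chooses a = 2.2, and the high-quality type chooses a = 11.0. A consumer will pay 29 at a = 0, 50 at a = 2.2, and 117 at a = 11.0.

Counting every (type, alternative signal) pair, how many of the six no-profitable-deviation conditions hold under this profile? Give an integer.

Low-quality (own payoff 29): to a=2.2 gives 50 − 14.7×2.2 = 17.66 → no gain ✓; to a=11.0 gives 117 − 14.7×11.0 = -44.7 → no gain ✓.
High-quality (own payoff 117 − 5.0×11.0 = 62): to a=0 gives 29 → no gain ✓; to a=2.2 gives 50 − 5.0×2.2 = 39 → no gain ✓.
Mid-quality (own payoff 50 − 8.1×2.2 = 32.18): to a=0 gives 29 → no gain ✓; to a=11.0 gives 117 − 8.1×11.0 = 27.9 → no gain ✓.
6 of the 6 constraints hold; this profile is a separating equilibrium.

6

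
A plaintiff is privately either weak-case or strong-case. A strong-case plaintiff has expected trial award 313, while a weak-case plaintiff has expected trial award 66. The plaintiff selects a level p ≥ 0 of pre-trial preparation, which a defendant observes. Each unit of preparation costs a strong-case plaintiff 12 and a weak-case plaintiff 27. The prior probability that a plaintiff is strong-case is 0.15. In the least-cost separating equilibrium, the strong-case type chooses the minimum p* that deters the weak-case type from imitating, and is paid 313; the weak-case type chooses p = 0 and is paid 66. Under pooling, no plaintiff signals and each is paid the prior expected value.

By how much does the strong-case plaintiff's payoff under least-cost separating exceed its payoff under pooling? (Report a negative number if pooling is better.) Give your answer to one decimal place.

Least-cost separating signal: p* solves 66 = 313 − 27·p*, so p* = (313 − 66)/27 ≈ 9.1481.
Strong-case type's separating payoff: 313 − 12 × p* = 313 − 12 × (313 − 66)/27 = 313 − 2964/27 ≈ 203.222.
Pooling payoff: 0.15 × 313 + 0.85 × 66 = 103.05.
Difference: 203.222 − 103.05 = 100.172, i.e. 100.2 to one decimal place.
The strong-case type prefers to separate.

100.2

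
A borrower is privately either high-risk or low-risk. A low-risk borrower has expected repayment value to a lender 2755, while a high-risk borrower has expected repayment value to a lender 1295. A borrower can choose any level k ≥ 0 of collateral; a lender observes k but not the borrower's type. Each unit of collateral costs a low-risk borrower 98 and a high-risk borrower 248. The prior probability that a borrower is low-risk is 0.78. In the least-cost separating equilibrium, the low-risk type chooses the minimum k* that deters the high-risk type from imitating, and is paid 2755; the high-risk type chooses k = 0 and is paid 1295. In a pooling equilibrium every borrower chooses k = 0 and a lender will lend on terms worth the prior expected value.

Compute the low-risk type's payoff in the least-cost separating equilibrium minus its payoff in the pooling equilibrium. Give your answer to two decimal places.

Least-cost separating signal: k* solves 1295 = 2755 − 248·k*, so k* = (2755 − 1295)/248 ≈ 5.8871.
Low-risk type's separating payoff: 2755 − 98 × k* = 2755 − 98 × (2755 − 1295)/248 = 2755 − 143080/248 ≈ 2178.0645.
Pooling payoff: 0.78 × 2755 + 0.22 × 1295 = 2433.8.
Difference: 2178.0645 − 2433.8 = -255.7355, i.e. -255.74 to two decimal places.
The low-risk type would prefer the pooling outcome.

-255.74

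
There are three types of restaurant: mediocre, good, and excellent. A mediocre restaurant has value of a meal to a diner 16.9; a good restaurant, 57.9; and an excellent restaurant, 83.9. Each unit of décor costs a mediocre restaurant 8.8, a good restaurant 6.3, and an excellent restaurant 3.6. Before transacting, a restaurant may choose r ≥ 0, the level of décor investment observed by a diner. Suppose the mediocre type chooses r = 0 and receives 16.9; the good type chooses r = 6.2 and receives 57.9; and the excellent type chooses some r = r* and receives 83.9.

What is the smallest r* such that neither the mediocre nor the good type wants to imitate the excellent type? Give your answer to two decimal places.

10.33

Mediocre type (on-path payoff 16.9) won't mimic when 16.9 ≥ 83.9 − 8.8·r*, i.e. r* ≥ 7.61.
Good type (on-path payoff 57.9 − 6.3×6.2 = 18.84) won't mimic when 18.84 ≥ 83.9 − 6.3·r*, i.e. r* ≥ 10.33.
Both must hold, so r* = max(7.61, 10.33) = 10.33. The good type's constraint binds.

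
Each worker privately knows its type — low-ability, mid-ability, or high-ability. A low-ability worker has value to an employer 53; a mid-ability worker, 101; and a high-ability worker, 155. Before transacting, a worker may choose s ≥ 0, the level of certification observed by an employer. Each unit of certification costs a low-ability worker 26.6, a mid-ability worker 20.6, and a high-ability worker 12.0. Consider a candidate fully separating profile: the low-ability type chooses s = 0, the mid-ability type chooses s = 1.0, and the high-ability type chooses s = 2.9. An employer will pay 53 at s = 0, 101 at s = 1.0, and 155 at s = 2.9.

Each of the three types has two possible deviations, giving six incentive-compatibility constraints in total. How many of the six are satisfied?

3

High-ability (own payoff 155 − 12.0×2.9 = 120.2): to s=0 gives 53 → no gain ✓; to s=1.0 gives 101 − 12.0×1.0 = 89 → no gain ✓.
Mid-ability (own payoff 101 − 20.6×1.0 = 80.4): to s=0 gives 53 → no gain ✓; to s=2.9 gives 155 − 20.6×2.9 = 95.26 → profitable ✗.
Low-ability (own payoff 53): to s=1.0 gives 101 − 26.6×1.0 = 74.4 → profitable ✗; to s=2.9 gives 155 − 26.6×2.9 = 77.86 → profitable ✗.
3 of the 6 constraints hold; not an equilibrium.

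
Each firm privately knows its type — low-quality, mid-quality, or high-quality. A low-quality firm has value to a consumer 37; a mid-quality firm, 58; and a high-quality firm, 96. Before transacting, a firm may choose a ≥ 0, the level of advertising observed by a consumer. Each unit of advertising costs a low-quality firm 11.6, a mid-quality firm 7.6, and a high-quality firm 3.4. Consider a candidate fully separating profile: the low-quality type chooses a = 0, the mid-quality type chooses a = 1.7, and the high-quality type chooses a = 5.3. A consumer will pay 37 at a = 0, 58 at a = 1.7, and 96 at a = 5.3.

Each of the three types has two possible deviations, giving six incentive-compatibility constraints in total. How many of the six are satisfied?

High-quality (own payoff 96 − 3.4×5.3 = 77.98): to a=0 gives 37 → no gain ✓; to a=1.7 gives 58 − 3.4×1.7 = 52.22 → no gain ✓.
Mid-quality (own payoff 58 − 7.6×1.7 = 45.08): to a=0 gives 37 → no gain ✓; to a=5.3 gives 96 − 7.6×5.3 = 55.72 → profitable ✗.
Low-quality (own payoff 37): to a=1.7 gives 58 − 11.6×1.7 = 38.28 → profitable ✗; to a=5.3 gives 96 − 11.6×5.3 = 34.52 → no gain ✓.
4 of the 6 constraints hold; not an equilibrium.

4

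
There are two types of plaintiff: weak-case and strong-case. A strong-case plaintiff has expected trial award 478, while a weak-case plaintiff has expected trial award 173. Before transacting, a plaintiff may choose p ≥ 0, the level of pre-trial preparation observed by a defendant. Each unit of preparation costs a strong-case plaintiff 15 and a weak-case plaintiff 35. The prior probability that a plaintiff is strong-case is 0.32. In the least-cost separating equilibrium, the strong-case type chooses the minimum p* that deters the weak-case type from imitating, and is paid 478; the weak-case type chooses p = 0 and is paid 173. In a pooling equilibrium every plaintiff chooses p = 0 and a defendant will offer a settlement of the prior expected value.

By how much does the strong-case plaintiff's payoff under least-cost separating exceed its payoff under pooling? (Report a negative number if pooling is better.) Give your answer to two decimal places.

76.69

Least-cost separating signal: p* solves 173 = 478 − 35·p*, so p* = (478 − 173)/35 ≈ 8.7143.
Strong-case type's separating payoff: 478 − 15 × p* = 478 − 15 × (478 − 173)/35 = 478 − 4575/35 ≈ 347.2857.
Pooling payoff: 0.32 × 478 + 0.68 × 173 = 270.6.
Difference: 347.2857 − 270.6 = 76.6857, i.e. 76.69 to two decimal places.
The strong-case type prefers to separate.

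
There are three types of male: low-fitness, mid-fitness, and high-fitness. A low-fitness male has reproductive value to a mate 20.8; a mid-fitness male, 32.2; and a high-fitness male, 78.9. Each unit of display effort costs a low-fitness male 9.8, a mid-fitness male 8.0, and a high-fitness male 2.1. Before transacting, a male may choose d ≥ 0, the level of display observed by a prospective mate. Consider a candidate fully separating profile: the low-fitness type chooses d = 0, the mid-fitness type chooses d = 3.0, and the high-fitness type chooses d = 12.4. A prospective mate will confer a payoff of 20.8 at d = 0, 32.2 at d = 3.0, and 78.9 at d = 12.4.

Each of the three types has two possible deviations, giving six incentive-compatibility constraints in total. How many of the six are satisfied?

High-fitness (own payoff 78.9 − 2.1×12.4 = 52.86): to d=0 gives 20.8 → no gain ✓; to d=3.0 gives 32.2 − 2.1×3.0 = 25.9 → no gain ✓.
Mid-fitness (own payoff 32.2 − 8.0×3.0 = 8.2): to d=0 gives 20.8 → profitable ✗; to d=12.4 gives 78.9 − 8.0×12.4 = -20.3 → no gain ✓.
Low-fitness (own payoff 20.8): to d=3.0 gives 32.2 − 9.8×3.0 = 2.8 → no gain ✓; to d=12.4 gives 78.9 − 9.8×12.4 = -42.62 → no gain ✓.
5 of the 6 constraints hold; not an equilibrium.

5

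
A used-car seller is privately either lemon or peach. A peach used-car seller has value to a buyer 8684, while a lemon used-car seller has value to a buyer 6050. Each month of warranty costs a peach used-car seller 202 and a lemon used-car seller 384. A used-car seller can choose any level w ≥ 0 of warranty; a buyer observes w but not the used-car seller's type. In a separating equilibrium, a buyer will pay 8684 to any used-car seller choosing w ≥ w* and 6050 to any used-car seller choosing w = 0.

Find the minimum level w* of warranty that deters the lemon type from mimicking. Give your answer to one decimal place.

6.9

A lemon used-car seller choosing w = 0 receives 6050.
Imitating at w* instead would pay 8684 at cost 384·w*, netting 8684 − 384·w*.
Indifference: 6050 = 8684 − 384·w*, so w* = (8684 − 6050) / 384 ≈ 6.9.
At w* the lemon type's incentive constraint just binds; the peach type strictly prefers w* since its per-unit cost is lower.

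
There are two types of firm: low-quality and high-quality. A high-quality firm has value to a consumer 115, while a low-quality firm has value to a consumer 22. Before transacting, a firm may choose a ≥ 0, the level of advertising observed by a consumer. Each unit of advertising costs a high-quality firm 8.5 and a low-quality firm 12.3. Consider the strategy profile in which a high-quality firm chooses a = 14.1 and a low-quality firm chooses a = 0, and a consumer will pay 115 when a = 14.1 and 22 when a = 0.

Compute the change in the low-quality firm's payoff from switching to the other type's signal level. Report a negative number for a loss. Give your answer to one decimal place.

Playing a = 0 the low-quality firm receives 22.
Deviating to a = 14.1 brings payment 115 at cost 12.3 × 14.1 = 173.43, netting -58.43.
Gain from deviating: -58.43 − 22 = -80.43, i.e. -80.4 to one decimal place.
The gain is negative, so the low-quality type's incentive-compatibility constraint is satisfied.

-80.4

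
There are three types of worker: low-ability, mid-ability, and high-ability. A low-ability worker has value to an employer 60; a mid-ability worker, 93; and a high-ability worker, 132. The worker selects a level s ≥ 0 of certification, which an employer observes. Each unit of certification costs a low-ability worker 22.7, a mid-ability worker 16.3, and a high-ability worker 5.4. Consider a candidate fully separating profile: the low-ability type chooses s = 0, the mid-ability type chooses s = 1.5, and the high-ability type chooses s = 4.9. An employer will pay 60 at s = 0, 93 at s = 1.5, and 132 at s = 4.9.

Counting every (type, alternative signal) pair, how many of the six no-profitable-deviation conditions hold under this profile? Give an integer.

6

High-ability (own payoff 132 − 5.4×4.9 = 105.54): to s=0 gives 60 → no gain ✓; to s=1.5 gives 93 − 5.4×1.5 = 84.9 → no gain ✓.
Mid-ability (own payoff 93 − 16.3×1.5 = 68.55): to s=0 gives 60 → no gain ✓; to s=4.9 gives 132 − 16.3×4.9 = 52.13 → no gain ✓.
Low-ability (own payoff 60): to s=1.5 gives 93 − 22.7×1.5 = 58.95 → no gain ✓; to s=4.9 gives 132 − 22.7×4.9 = 20.77 → no gain ✓.
6 of the 6 constraints hold; this profile is a separating equilibrium.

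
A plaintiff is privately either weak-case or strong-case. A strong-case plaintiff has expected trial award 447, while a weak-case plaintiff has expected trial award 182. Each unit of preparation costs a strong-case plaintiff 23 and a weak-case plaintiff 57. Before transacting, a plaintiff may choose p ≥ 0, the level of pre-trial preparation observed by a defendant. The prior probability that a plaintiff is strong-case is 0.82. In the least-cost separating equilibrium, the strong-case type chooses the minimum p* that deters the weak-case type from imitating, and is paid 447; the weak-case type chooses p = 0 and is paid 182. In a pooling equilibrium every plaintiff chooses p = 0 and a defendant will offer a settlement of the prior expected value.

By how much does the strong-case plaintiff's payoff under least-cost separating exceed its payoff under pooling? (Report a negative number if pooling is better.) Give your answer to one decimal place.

-59.2

Least-cost separating signal: p* solves 182 = 447 − 57·p*, so p* = (447 − 182)/57 ≈ 4.6491.
Strong-case type's separating payoff: 447 − 23 × p* = 447 − 23 × (447 − 182)/57 = 447 − 6095/57 ≈ 340.070.
Pooling payoff: 0.82 × 447 + 0.18 × 182 = 399.3.
Difference: 340.070 − 399.3 = -59.23, i.e. -59.2 to one decimal place.
The strong-case type would prefer the pooling outcome.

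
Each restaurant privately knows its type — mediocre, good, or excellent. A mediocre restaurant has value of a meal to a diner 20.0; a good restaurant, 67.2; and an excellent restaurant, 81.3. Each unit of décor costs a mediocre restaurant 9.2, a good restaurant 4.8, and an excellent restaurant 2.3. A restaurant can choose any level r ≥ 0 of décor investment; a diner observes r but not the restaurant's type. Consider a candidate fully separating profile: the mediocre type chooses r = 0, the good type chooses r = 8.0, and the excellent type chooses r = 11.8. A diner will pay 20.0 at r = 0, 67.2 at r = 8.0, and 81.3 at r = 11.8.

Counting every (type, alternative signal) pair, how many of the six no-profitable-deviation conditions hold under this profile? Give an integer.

Good (own payoff 67.2 − 4.8×8.0 = 28.8): to r=0 gives 20.0 → no gain ✓; to r=11.8 gives 81.3 − 4.8×11.8 = 24.66 → no gain ✓.
Excellent (own payoff 81.3 − 2.3×11.8 = 54.16): to r=0 gives 20.0 → no gain ✓; to r=8.0 gives 67.2 − 2.3×8.0 = 48.8 → no gain ✓.
Mediocre (own payoff 20.0): to r=8.0 gives 67.2 − 9.2×8.0 = -6.4 → no gain ✓; to r=11.8 gives 81.3 − 9.2×11.8 = -27.26 → no gain ✓.
6 of the 6 constraints hold; this profile is a separating equilibrium.

6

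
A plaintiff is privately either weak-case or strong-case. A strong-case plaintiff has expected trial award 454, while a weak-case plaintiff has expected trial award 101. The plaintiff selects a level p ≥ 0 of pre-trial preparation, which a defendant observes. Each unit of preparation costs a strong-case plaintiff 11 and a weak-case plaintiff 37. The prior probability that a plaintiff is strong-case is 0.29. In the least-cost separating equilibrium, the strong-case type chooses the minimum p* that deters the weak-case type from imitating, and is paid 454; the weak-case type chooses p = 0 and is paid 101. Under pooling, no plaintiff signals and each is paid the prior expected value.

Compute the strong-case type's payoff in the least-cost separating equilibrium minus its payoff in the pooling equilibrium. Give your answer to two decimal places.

Least-cost separating signal: p* solves 101 = 454 − 37·p*, so p* = (454 − 101)/37 ≈ 9.5405.
Strong-case type's separating payoff: 454 − 11 × p* = 454 − 11 × (454 − 101)/37 = 454 − 3883/37 ≈ 349.0541.
Pooling payoff: 0.29 × 454 + 0.71 × 101 = 203.37.
Difference: 349.0541 − 203.37 = 145.6841, i.e. 145.68 to two decimal places.
The strong-case type prefers to separate.

145.68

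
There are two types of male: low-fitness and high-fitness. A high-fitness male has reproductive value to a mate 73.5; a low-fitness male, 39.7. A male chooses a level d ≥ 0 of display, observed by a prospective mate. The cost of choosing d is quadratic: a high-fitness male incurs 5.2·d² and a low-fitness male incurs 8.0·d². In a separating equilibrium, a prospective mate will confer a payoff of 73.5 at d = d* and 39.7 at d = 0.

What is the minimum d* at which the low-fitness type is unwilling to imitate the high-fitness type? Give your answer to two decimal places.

The low-fitness type at d = 0 receives 39.7; imitating at d* yields 73.5 − 8.0·d*².
Indifference: 39.7 = 73.5 − 8.0·d*², so d*² = (73.5 − 39.7) / 8.0 = 4.225.
d* = √4.225 ≈ 2.06.

2.06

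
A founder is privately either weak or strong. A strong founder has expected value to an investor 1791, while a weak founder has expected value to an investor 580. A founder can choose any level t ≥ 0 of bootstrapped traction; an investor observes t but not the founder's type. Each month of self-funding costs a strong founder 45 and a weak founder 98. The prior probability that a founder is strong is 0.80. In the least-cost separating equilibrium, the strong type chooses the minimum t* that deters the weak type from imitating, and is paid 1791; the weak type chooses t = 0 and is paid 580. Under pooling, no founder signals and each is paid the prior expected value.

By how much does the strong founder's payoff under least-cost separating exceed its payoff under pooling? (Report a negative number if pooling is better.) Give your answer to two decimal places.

-313.87

Least-cost separating signal: t* solves 580 = 1791 − 98·t*, so t* = (1791 − 580)/98 ≈ 12.3571.
Strong type's separating payoff: 1791 − 45 × t* = 1791 − 45 × (1791 − 580)/98 = 1791 − 54495/98 ≈ 1234.9286.
Pooling payoff: 0.80 × 1791 + 0.20 × 580 = 1548.8.
Difference: 1234.9286 − 1548.8 = -313.8714, i.e. -313.87 to two decimal places.
The strong type would prefer the pooling outcome.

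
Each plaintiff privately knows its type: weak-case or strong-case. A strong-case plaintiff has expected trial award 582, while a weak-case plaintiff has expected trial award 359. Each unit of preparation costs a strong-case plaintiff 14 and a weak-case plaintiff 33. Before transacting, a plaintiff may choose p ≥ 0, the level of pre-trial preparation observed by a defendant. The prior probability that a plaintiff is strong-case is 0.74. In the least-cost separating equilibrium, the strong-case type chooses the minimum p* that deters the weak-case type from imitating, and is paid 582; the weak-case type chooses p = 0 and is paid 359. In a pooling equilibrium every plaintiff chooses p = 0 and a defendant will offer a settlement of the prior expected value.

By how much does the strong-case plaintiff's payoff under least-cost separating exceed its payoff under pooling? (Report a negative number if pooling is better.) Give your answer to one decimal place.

Least-cost separating signal: p* solves 359 = 582 − 33·p*, so p* = (582 − 359)/33 ≈ 6.7576.
Strong-case type's separating payoff: 582 − 14 × p* = 582 − 14 × (582 − 359)/33 = 582 − 3122/33 ≈ 487.394.
Pooling payoff: 0.74 × 582 + 0.26 × 359 = 524.02.
Difference: 487.394 − 524.02 = -36.626, i.e. -36.6 to one decimal place.
The strong-case type would prefer the pooling outcome.

-36.6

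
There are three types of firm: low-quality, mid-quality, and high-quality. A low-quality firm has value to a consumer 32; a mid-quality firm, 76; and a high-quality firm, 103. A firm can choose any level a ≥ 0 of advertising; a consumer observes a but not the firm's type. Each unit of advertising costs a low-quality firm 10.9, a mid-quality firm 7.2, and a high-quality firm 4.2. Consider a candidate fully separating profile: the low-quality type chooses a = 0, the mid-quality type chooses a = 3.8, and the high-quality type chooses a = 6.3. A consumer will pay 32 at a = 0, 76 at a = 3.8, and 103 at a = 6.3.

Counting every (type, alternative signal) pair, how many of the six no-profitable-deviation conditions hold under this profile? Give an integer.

Mid-quality (own payoff 76 − 7.2×3.8 = 48.64): to a=0 gives 32 → no gain ✓; to a=6.3 gives 103 − 7.2×6.3 = 57.64 → profitable ✗.
High-quality (own payoff 103 − 4.2×6.3 = 76.54): to a=0 gives 32 → no gain ✓; to a=3.8 gives 76 − 4.2×3.8 = 60.04 → no gain ✓.
Low-quality (own payoff 32): to a=3.8 gives 76 − 10.9×3.8 = 34.58 → profitable ✗; to a=6.3 gives 103 − 10.9×6.3 = 34.33 → profitable ✗.
3 of the 6 constraints hold; not an equilibrium.

3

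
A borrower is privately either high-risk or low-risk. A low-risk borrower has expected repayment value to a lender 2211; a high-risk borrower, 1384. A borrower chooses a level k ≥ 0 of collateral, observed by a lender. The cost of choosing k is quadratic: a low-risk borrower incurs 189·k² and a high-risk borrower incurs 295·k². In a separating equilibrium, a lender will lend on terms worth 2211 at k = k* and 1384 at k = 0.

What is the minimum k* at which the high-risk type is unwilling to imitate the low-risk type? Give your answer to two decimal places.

1.67

The high-risk type at k = 0 receives 1384; imitating at k* yields 2211 − 295·k*².
Indifference: 1384 = 2211 − 295·k*², so k*² = (2211 − 1384) / 295 ≈ 2.8034.
k* = √2.8034 ≈ 1.67.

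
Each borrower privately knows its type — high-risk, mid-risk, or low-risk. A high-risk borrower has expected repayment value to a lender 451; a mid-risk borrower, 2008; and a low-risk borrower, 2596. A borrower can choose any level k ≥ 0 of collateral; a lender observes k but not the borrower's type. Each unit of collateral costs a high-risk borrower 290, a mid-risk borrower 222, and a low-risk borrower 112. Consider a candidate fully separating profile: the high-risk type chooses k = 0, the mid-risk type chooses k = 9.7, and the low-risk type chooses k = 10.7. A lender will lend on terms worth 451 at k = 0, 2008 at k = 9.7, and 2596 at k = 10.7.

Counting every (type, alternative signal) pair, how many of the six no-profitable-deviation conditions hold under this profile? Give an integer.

4

Mid-risk (own payoff 2008 − 222×9.7 = -145.4): to k=0 gives 451 → profitable ✗; to k=10.7 gives 2596 − 222×10.7 = 220.6 → profitable ✗.
High-risk (own payoff 451): to k=9.7 gives 2008 − 290×9.7 = -805 → no gain ✓; to k=10.7 gives 2596 − 290×10.7 = -507 → no gain ✓.
Low-risk (own payoff 2596 − 112×10.7 = 1397.6): to k=0 gives 451 → no gain ✓; to k=9.7 gives 2008 − 112×9.7 = 921.6 → no gain ✓.
4 of the 6 constraints hold; not an equilibrium.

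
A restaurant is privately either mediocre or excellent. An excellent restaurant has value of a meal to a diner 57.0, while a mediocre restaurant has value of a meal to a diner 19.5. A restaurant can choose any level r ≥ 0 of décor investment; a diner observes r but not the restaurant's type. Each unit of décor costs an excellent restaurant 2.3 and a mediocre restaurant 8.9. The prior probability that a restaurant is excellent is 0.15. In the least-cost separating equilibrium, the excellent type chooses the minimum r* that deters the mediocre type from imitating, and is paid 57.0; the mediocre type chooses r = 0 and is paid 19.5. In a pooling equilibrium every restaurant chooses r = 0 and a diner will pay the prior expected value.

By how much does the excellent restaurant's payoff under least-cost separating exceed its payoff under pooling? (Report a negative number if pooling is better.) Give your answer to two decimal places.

Least-cost separating signal: r* solves 19.5 = 57.0 − 8.9·r*, so r* = (57.0 − 19.5)/8.9 ≈ 4.2135.
Excellent type's separating payoff: 57.0 − 2.3 × r* = 57.0 − 2.3 × (57.0 − 19.5)/8.9 = 57.0 − 86.25/8.9 ≈ 47.3090.
Pooling payoff: 0.15 × 57.0 + 0.85 × 19.5 = 25.125.
Difference: 47.3090 − 25.125 = 22.184, i.e. 22.18 to two decimal places.
The excellent type prefers to separate.

22.18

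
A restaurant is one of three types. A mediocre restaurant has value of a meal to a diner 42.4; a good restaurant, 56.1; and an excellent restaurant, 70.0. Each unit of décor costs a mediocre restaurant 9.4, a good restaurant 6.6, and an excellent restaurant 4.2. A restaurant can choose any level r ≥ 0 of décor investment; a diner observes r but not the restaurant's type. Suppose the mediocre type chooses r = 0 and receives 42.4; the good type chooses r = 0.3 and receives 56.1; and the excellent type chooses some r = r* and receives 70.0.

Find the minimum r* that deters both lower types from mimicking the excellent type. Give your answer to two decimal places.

Good type (on-path payoff 56.1 − 6.6×0.3 = 54.12) won't mimic when 54.12 ≥ 70.0 − 6.6·r*, i.e. r* ≥ 2.41.
Mediocre type (on-path payoff 42.4) won't mimic when 42.4 ≥ 70.0 − 9.4·r*, i.e. r* ≥ 2.94.
Both must hold, so r* = max(2.94, 2.41) = 2.94. The mediocre type's constraint binds.

2.94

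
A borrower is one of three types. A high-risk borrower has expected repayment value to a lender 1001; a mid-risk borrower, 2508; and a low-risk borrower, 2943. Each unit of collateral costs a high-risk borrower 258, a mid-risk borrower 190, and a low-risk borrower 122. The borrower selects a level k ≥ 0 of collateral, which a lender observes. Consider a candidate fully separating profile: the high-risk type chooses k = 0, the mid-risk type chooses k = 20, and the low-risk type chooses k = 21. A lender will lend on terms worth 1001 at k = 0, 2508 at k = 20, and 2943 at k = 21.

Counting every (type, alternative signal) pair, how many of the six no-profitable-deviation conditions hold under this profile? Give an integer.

3

Low-risk (own payoff 2943 − 122×21 = 381): to k=0 gives 1001 → profitable ✗; to k=20 gives 2508 − 122×20 = 68 → no gain ✓.
High-risk (own payoff 1001): to k=20 gives 2508 − 258×20 = -2652 → no gain ✓; to k=21 gives 2943 − 258×21 = -2475 → no gain ✓.
Mid-risk (own payoff 2508 − 190×20 = -1292): to k=0 gives 1001 → profitable ✗; to k=21 gives 2943 − 190×21 = -1047 → profitable ✗.
3 of the 6 constraints hold; not an equilibrium.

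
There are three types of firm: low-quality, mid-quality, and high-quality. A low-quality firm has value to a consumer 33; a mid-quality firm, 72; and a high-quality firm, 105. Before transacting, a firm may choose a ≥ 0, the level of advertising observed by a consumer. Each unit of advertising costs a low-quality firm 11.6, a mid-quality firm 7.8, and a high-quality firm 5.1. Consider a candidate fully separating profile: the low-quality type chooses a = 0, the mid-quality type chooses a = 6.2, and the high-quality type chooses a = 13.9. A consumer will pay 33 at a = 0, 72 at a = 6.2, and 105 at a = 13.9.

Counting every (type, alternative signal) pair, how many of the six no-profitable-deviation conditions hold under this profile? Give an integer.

4

Low-quality (own payoff 33): to a=6.2 gives 72 − 11.6×6.2 = 0.08 → no gain ✓; to a=13.9 gives 105 − 11.6×13.9 = -56.24 → no gain ✓.
Mid-quality (own payoff 72 − 7.8×6.2 = 23.64): to a=0 gives 33 → profitable ✗; to a=13.9 gives 105 − 7.8×13.9 = -3.42 → no gain ✓.
High-quality (own payoff 105 − 5.1×13.9 = 34.11): to a=0 gives 33 → no gain ✓; to a=6.2 gives 72 − 5.1×6.2 = 40.38 → profitable ✗.
4 of the 6 constraints hold; not an equilibrium.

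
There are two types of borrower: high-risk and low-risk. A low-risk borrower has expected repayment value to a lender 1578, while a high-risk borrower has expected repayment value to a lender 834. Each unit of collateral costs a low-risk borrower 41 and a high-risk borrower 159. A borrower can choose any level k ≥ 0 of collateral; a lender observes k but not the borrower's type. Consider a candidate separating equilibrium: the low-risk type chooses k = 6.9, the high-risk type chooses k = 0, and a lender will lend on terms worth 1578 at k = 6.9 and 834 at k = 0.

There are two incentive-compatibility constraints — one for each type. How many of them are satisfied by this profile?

2

High-risk type: stay at 0 → 834; mimic → 1578 − 159 × 6.9 = 480.9. IC holds (834 ≥ 480.9).
Low-risk type: signal → 1578 − 41 × 6.9 = 1295.1; deviate to 0 → 834. IC holds (1295.1 ≥ 834).
2 of 2 constraints hold, so this is a separating equilibrium.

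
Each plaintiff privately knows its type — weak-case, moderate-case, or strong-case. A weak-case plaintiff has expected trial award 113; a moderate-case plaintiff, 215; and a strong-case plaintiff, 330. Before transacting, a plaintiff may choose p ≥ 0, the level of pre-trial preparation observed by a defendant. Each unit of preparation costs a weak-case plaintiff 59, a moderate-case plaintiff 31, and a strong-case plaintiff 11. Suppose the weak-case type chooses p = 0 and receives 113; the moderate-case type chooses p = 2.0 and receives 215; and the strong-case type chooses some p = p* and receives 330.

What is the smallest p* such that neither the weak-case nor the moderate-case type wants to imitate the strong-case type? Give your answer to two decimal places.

5.71

Moderate-case type (on-path payoff 215 − 31×2.0 = 153) won't mimic when 153 ≥ 330 − 31·p*, i.e. p* ≥ 5.71.
Weak-case type (on-path payoff 113) won't mimic when 113 ≥ 330 − 59·p*, i.e. p* ≥ 3.68.
Both must hold, so p* = max(3.68, 5.71) = 5.71. The moderate-case type's constraint binds.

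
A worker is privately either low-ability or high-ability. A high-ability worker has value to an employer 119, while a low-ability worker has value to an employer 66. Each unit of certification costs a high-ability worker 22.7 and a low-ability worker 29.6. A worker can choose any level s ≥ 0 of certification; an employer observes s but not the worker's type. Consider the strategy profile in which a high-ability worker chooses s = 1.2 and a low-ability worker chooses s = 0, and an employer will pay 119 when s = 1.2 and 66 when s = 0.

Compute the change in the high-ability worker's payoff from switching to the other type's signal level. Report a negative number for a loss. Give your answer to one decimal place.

-25.8

Playing s = 1.2 the high-ability worker receives 119 − 22.7 × 1.2 = 91.76.
Deviating to s = 0 yields 66 instead.
Gain from deviating: 66 − 91.76 = -25.76, i.e. -25.8 to one decimal place.
The gain is negative, so the high-ability type's incentive-compatibility constraint is satisfied.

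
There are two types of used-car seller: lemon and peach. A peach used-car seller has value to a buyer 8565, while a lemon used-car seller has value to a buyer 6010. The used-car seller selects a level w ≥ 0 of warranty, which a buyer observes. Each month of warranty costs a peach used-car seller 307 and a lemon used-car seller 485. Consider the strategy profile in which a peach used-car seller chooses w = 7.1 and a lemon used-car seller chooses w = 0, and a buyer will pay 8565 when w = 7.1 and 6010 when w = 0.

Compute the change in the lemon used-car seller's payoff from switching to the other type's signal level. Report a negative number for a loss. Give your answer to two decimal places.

-888.50

Playing w = 0 the lemon used-car seller receives 6010.
Deviating to w = 7.1 brings payment 8565 at cost 485 × 7.1 = 3443.5, netting 5121.5.
Gain from deviating: 5121.5 − 6010 = -888.50.
The gain is negative, so the lemon type's incentive-compatibility constraint is satisfied.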